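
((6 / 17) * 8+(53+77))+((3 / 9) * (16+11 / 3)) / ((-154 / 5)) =3124573 / 23562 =132.61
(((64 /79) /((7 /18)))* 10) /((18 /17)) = 10880 /553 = 19.67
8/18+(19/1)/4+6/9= 211/36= 5.86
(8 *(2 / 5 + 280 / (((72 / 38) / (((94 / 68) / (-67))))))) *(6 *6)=-4344736 / 5695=-762.90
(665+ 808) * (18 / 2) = 13257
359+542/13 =400.69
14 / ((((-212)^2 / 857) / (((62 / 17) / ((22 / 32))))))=743876 / 525283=1.42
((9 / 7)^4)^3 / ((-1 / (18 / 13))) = -5083731656658 / 179936733613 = -28.25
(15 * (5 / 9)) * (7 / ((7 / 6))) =50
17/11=1.55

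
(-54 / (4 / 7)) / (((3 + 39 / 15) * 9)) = -15 / 8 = -1.88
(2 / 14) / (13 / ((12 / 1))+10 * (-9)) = -12 / 7469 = -0.00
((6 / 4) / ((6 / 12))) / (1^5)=3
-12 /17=-0.71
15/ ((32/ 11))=5.16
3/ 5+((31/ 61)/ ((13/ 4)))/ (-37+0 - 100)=325303/ 543205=0.60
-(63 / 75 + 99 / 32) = -3147 / 800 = -3.93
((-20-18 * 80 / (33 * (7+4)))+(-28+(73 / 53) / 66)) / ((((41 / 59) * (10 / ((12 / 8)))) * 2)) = -117928079 / 21034640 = -5.61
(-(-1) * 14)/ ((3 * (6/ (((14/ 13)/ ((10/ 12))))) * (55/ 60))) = 784/ 715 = 1.10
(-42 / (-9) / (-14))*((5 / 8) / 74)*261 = -435 / 592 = -0.73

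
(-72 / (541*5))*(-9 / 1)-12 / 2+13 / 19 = -260893 / 51395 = -5.08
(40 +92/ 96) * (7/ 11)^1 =6881/ 264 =26.06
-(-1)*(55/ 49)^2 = 3025/ 2401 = 1.26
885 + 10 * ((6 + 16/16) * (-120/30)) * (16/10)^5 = -1281883/625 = -2051.01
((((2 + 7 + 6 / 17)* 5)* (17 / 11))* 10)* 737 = 532650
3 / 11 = 0.27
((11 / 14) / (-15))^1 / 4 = -11 / 840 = -0.01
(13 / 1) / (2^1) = 13 / 2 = 6.50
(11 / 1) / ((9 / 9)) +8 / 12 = 35 / 3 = 11.67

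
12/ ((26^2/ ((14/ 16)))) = 21/ 1352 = 0.02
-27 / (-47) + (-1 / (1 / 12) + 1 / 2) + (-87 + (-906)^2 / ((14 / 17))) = 655783529 / 658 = 996631.50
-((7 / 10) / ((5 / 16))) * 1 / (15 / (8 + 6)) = -784 / 375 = -2.09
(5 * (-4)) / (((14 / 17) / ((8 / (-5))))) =272 / 7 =38.86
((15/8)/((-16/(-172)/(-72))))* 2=-5805/2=-2902.50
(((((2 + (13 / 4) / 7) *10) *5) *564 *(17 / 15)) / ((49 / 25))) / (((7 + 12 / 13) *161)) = 7790250 / 247303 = 31.50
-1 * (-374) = 374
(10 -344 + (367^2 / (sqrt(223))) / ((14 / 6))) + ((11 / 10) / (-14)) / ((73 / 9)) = -3413579 / 10220 + 404067* sqrt(223) / 1561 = 3531.47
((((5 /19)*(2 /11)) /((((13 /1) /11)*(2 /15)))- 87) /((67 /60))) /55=-256968 /182039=-1.41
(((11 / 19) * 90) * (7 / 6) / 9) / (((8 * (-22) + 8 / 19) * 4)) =-385 / 40032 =-0.01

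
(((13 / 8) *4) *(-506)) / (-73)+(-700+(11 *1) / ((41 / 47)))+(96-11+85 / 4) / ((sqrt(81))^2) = -621621215 / 969732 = -641.02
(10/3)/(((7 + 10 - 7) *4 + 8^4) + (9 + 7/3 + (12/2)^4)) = 1/1633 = 0.00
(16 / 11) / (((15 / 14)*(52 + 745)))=224 / 131505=0.00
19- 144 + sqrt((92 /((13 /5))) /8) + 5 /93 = -122.84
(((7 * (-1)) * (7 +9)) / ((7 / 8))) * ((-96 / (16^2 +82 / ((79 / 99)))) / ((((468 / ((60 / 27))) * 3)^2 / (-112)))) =-453017600 / 47138797017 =-0.01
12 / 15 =4 / 5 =0.80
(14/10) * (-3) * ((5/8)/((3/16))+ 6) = -196/5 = -39.20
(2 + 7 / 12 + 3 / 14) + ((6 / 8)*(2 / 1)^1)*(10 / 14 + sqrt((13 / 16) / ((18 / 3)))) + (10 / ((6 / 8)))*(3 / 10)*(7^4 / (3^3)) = sqrt(78) / 16 + 271837 / 756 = 360.12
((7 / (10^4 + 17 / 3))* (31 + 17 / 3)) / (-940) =-77 / 2821598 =-0.00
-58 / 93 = -0.62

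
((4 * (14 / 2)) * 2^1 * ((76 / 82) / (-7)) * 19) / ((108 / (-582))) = 759.18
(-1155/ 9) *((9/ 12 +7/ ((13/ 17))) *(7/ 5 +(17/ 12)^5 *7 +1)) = -53817.18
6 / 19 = 0.32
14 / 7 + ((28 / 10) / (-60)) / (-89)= 26707 / 13350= 2.00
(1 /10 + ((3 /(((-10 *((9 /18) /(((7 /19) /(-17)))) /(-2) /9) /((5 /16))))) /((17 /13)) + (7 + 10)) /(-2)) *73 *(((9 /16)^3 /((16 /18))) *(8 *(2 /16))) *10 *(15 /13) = -26421444639765 /18712625152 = -1411.96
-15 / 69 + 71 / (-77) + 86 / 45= 0.77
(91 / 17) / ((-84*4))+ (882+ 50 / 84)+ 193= 2047903 / 1904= 1075.58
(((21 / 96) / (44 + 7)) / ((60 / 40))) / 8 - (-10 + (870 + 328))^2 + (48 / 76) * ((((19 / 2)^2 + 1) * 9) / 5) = -525116856827 / 372096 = -1411240.26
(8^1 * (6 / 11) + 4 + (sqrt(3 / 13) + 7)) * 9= 9 * sqrt(39) / 13 + 1521 / 11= 142.60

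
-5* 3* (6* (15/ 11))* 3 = -4050/ 11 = -368.18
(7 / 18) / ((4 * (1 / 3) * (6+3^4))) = 7 / 2088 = 0.00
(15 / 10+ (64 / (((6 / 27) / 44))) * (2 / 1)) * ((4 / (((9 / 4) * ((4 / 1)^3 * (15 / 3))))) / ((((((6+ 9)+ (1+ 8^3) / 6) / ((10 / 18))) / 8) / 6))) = 67588 / 1809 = 37.36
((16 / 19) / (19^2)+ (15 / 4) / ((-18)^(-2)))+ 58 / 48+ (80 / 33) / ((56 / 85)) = 5154212265 / 4225144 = 1219.89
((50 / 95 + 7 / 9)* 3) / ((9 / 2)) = 446 / 513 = 0.87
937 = 937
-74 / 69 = -1.07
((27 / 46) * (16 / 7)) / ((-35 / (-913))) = 35.00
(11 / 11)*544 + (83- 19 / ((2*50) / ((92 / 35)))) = 548188 / 875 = 626.50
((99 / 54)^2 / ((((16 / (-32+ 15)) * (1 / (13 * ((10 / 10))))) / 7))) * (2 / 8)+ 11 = -161843 / 2304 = -70.24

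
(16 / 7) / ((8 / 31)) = 8.86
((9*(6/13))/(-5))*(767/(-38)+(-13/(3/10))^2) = -146607/95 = -1543.23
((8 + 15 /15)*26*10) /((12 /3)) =585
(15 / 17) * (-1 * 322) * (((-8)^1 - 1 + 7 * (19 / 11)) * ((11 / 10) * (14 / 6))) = -2254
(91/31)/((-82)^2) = 91/208444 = 0.00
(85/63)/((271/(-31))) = -2635/17073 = -0.15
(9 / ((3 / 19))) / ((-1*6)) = -19 / 2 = -9.50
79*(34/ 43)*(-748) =-2009128/ 43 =-46723.91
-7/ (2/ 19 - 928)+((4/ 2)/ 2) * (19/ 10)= 3363/ 1763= 1.91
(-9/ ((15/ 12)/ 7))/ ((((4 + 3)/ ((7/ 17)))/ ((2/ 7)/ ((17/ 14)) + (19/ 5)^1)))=-86436/ 7225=-11.96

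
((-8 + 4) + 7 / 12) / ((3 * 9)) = -41 / 324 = -0.13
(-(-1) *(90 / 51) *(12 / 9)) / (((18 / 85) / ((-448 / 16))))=-2800 / 9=-311.11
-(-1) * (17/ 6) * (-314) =-2669/ 3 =-889.67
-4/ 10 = -2/ 5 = -0.40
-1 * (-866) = 866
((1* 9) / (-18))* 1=-1 / 2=-0.50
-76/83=-0.92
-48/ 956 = -12/ 239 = -0.05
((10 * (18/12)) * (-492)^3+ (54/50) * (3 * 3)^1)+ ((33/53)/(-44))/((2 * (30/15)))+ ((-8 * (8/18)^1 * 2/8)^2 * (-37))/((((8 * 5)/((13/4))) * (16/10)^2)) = -6135323129624407/3434400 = -1786432311.21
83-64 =19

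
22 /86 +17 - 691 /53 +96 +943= 2377494 /2279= 1043.22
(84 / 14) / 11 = 6 / 11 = 0.55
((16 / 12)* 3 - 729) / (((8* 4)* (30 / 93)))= -4495 / 64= -70.23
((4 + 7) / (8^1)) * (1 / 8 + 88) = 7755 / 64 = 121.17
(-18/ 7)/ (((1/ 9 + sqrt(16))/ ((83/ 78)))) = -2241/ 3367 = -0.67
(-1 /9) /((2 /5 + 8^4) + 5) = -0.00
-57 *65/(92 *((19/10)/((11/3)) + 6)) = -67925/10994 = -6.18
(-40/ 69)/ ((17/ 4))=-160/ 1173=-0.14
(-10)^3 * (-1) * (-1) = -1000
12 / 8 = 3 / 2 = 1.50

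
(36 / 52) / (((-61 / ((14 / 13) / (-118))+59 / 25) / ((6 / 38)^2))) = 14175 / 5491222984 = 0.00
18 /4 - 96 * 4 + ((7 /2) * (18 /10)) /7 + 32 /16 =-1883 /5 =-376.60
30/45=2/3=0.67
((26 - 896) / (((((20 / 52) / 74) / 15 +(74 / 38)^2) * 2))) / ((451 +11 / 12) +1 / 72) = -502009488 / 1978018277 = -0.25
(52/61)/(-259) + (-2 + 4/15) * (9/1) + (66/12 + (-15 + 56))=4881371/157990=30.90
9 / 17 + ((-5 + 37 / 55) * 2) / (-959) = 68971 / 128095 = 0.54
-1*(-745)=745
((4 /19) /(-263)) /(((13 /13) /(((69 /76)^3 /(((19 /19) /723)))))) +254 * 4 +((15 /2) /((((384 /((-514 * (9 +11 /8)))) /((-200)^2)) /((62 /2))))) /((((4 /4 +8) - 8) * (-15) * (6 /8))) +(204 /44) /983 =612727948930806342089 /53367744369456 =11481241.27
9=9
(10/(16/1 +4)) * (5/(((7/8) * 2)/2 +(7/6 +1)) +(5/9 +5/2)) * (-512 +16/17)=-4470700/3723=-1200.83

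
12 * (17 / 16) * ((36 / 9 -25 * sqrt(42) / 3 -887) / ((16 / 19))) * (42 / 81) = -7356.15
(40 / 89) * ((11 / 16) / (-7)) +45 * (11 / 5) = 98.96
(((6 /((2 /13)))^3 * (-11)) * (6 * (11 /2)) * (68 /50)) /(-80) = 366057549 /1000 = 366057.55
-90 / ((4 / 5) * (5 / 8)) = -180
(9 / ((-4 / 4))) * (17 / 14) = -153 / 14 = -10.93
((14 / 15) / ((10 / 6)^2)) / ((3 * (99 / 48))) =224 / 4125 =0.05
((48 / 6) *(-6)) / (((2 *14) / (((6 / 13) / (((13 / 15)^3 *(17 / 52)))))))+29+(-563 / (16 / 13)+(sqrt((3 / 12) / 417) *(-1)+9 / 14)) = -1805054637 / 4183088-sqrt(417) / 834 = -431.54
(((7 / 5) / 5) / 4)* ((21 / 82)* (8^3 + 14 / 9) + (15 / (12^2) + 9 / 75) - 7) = 42962003 / 4920000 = 8.73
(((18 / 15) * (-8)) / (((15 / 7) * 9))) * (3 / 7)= -16 / 75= -0.21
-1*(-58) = 58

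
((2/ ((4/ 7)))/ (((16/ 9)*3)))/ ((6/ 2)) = 7/ 32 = 0.22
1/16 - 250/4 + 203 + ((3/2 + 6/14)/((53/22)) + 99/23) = 19887677/136528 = 145.67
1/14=0.07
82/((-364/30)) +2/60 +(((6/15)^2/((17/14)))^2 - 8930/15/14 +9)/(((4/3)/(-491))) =173742808979/14088750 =12332.02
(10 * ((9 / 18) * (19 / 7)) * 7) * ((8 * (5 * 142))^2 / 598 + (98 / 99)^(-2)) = 14718062653405 / 2871596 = 5125394.61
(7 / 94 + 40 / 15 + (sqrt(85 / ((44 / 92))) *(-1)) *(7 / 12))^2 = 237902431 / 3499056- 5411 *sqrt(21505) / 18612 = 25.36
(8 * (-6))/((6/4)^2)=-64/3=-21.33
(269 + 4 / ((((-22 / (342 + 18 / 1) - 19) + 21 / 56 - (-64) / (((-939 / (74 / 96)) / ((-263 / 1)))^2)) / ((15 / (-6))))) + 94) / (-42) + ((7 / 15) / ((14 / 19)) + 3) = -2629737019982 / 523363423485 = -5.02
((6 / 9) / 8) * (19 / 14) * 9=57 / 56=1.02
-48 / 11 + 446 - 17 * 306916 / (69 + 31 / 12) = -684546482 / 9449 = -72446.45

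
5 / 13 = 0.38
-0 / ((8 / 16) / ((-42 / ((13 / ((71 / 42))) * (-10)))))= 0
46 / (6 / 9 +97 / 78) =3588 / 149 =24.08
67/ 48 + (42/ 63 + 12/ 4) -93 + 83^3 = 9147185/ 16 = 571699.06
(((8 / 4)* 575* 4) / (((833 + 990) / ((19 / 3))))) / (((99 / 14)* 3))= 1223600 / 1624293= 0.75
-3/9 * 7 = -7/3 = -2.33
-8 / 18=-4 / 9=-0.44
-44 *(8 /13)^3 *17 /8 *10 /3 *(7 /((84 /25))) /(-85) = 35200 /19773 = 1.78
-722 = -722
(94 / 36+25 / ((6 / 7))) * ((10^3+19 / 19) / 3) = 286286 / 27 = 10603.19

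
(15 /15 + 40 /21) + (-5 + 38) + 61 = 2035 /21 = 96.90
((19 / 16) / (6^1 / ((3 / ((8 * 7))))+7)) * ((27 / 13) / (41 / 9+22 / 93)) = 143127 / 33093424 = 0.00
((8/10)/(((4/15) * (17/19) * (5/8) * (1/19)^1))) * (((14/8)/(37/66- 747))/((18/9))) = -500346/4187525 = -0.12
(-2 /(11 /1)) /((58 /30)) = -30 /319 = -0.09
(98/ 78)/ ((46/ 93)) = 1519/ 598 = 2.54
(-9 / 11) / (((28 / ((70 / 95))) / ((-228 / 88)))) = 27 / 484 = 0.06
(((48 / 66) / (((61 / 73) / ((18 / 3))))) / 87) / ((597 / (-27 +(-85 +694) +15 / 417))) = 94494704 / 1614766197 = 0.06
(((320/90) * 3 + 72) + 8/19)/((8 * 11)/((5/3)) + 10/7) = 82880/54093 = 1.53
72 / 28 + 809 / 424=13295 / 2968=4.48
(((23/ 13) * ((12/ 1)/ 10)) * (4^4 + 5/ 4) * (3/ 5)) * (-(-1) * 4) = 1310.79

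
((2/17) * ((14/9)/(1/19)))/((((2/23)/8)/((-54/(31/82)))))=-45693.45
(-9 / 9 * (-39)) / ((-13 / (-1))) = 3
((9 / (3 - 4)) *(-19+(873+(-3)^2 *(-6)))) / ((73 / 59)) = -424800 / 73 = -5819.18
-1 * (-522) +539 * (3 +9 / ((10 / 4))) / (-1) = -15177 / 5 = -3035.40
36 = 36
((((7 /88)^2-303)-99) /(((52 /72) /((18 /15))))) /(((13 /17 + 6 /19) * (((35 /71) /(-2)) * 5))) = 501.60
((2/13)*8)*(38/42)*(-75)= -7600/91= -83.52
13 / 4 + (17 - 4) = 65 / 4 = 16.25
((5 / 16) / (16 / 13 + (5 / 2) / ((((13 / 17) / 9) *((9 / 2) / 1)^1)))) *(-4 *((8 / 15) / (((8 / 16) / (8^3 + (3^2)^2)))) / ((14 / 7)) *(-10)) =154180 / 303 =508.84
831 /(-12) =-277 /4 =-69.25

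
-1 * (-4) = 4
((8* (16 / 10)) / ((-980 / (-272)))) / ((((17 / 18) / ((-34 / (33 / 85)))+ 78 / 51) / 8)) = 7102464 / 379505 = 18.72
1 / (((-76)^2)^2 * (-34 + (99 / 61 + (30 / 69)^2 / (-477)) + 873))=15392313 / 431677381349671424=0.00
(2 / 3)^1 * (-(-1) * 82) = 164 / 3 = 54.67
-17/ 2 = -8.50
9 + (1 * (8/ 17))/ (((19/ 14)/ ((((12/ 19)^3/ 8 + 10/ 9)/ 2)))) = 183401921/ 19939113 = 9.20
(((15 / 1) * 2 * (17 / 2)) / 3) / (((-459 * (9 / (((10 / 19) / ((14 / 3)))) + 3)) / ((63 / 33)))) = -175 / 40986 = -0.00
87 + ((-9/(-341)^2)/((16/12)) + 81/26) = 90.12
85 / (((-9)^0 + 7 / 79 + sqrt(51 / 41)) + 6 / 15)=269808700 / 2072743 - 13262125 *sqrt(2091) / 6218229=32.64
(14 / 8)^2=49 / 16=3.06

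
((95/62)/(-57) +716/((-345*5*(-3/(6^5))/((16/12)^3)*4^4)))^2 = 1128976376089/11438302500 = 98.70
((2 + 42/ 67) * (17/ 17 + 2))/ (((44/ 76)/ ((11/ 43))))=10032/ 2881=3.48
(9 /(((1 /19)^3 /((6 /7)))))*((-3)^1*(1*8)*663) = -5893582032 /7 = -841940290.29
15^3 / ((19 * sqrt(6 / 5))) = 1125 * sqrt(30) / 38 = 162.15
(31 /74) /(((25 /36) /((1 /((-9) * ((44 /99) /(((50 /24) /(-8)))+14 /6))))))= -186 /1739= -0.11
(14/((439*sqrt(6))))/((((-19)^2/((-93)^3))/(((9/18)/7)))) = -268119*sqrt(6)/316958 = -2.07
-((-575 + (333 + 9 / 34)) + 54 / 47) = 384457 / 1598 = 240.59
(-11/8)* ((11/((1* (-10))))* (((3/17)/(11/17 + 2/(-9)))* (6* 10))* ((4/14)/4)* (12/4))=29403/3640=8.08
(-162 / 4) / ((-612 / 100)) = 225 / 34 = 6.62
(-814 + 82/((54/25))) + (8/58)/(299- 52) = -150086231/193401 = -776.04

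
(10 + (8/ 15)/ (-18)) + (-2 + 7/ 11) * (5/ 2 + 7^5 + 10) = -68089363/ 2970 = -22925.71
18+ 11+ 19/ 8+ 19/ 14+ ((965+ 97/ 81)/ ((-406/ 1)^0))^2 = 343008702377/ 367416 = 933570.40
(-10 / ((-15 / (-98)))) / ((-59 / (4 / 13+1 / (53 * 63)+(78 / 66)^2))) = 250696096 / 132806817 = 1.89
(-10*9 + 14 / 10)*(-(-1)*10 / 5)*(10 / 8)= -443 / 2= -221.50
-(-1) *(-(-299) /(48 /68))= 5083 /12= 423.58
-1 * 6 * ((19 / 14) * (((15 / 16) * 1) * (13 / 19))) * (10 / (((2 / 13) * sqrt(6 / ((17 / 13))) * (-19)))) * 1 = 975 * sqrt(1326) / 4256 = 8.34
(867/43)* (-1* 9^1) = -7803/43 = -181.47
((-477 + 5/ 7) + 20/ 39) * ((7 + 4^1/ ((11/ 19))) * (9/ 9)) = -6624186/ 1001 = -6617.57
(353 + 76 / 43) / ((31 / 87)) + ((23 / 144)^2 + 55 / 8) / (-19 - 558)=15879142470683 / 15948907776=995.63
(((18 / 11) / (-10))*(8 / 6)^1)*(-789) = 9468 / 55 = 172.15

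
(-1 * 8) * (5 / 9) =-40 / 9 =-4.44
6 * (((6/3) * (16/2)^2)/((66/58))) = 7424/11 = 674.91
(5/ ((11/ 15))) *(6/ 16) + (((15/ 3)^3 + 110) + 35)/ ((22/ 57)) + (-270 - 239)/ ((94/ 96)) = 753879/ 4136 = 182.27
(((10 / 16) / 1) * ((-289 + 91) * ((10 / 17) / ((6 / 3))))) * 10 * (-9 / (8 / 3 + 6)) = 334125 / 884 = 377.97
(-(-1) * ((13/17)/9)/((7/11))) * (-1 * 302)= -43186/1071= -40.32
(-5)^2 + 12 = 37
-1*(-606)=606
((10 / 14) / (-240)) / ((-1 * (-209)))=-1 / 70224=-0.00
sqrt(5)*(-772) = -772*sqrt(5) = -1726.24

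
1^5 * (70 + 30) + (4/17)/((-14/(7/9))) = 15298/153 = 99.99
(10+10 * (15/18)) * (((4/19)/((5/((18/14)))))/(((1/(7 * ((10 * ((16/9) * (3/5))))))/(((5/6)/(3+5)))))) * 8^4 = 1802240/57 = 31618.25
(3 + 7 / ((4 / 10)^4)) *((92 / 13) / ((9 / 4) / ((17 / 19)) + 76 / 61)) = 105492973 / 202787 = 520.22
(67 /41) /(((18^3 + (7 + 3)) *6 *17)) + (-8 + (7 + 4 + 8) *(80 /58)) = 12899698775 /708506076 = 18.21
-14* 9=-126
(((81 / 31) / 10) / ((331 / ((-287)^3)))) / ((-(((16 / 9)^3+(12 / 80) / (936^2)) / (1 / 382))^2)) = 0.00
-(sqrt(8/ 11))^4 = -64/ 121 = -0.53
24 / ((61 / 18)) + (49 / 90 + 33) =223039 / 5490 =40.63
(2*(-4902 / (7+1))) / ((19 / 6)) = -387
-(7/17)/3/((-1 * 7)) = 1/51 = 0.02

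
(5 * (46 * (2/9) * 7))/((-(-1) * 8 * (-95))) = -161/342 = -0.47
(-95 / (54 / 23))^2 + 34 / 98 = 233986597 / 142884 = 1637.60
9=9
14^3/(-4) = -686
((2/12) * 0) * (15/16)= 0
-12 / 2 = -6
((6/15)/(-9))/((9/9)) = -0.04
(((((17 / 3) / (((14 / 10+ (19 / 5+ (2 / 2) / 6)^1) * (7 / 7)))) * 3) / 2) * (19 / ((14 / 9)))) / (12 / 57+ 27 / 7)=828495 / 174202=4.76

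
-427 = -427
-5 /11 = -0.45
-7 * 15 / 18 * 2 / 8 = -35 / 24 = -1.46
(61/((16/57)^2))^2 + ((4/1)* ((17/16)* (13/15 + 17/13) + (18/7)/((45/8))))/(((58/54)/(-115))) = 103451982048999/172949504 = 598162.93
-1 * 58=-58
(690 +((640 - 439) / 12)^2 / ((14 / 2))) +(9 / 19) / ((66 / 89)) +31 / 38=901251 / 1232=731.53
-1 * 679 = -679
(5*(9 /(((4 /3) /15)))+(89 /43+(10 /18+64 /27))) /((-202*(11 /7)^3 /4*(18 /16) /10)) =-32574367000 /1404669519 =-23.19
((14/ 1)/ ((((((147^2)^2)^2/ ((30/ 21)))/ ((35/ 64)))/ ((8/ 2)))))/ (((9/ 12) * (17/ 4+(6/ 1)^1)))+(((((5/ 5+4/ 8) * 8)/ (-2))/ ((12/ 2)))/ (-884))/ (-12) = -1277098793735823343/ 13547464003953365011344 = -0.00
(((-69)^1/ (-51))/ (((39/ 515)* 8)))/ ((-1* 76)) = -11845/ 403104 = -0.03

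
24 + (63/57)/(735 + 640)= 627021/26125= 24.00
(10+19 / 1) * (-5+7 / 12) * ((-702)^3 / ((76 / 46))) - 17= 509567590144 / 19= 26819346849.68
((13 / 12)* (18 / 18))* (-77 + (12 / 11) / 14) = -76999 / 924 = -83.33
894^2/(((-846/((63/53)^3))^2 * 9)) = 0.35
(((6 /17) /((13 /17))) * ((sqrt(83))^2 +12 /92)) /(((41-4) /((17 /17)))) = 11472 /11063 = 1.04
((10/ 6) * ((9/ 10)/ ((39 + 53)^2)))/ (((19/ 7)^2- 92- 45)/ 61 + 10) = 2989/ 132817088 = 0.00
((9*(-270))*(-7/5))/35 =486/5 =97.20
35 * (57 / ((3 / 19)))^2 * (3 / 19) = 720195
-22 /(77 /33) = -66 /7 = -9.43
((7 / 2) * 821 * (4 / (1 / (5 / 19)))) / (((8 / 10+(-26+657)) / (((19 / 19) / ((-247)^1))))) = -287350 / 14825187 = -0.02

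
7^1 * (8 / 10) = 28 / 5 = 5.60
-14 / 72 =-7 / 36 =-0.19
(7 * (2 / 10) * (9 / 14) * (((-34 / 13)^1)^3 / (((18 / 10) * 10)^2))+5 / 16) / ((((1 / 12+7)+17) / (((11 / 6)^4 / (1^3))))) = 6086512597 / 49372390080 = 0.12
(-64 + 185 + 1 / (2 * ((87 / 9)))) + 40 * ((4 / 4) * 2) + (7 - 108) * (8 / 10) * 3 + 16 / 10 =-11527 / 290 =-39.75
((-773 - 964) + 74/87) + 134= -139387/87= -1602.15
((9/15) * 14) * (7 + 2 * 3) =546/5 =109.20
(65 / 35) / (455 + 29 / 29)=13 / 3192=0.00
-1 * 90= -90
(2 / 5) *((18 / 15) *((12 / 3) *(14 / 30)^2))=784 / 1875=0.42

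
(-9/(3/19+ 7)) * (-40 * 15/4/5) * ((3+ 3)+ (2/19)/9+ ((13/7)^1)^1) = 141285/476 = 296.82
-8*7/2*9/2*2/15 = -84/5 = -16.80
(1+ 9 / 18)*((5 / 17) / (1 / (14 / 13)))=105 / 221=0.48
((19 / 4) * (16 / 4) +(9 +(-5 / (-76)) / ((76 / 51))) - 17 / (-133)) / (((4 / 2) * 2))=1139049 / 161728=7.04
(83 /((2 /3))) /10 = 249 /20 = 12.45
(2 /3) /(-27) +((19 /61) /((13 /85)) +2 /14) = 968836 /449631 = 2.15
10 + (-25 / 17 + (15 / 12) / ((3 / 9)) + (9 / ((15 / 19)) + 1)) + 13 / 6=27383 / 1020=26.85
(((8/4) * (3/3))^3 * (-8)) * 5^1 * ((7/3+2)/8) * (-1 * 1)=520/3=173.33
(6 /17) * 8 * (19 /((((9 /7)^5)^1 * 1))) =15.27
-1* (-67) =67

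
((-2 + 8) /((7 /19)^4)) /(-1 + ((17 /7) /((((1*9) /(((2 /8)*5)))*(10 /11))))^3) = -291852315648 /850394027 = -343.20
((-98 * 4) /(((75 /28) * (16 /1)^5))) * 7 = -2401 /2457600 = -0.00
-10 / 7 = -1.43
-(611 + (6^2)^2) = -1907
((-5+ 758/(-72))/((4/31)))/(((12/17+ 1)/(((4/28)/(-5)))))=2.02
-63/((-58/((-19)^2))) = 22743/58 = 392.12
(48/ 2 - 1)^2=529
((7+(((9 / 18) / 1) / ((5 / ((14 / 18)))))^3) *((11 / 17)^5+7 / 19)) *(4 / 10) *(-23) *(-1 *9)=20076031895402 / 71880260625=279.30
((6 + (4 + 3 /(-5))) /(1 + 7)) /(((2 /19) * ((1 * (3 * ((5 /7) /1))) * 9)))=6251 /10800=0.58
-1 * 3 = -3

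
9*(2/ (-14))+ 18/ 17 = -27/ 119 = -0.23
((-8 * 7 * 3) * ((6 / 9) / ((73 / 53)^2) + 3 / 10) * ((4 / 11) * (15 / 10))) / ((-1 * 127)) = 17495688 / 37223065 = 0.47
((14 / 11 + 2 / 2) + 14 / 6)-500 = -16348 / 33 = -495.39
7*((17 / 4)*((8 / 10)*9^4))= 780759 / 5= 156151.80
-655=-655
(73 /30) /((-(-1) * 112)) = 73 /3360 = 0.02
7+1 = 8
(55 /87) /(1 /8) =440 /87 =5.06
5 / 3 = 1.67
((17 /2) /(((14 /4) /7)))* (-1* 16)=-272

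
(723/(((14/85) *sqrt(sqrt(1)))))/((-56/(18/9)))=-61455/392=-156.77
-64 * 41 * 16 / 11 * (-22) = 83968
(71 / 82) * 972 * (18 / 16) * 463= 71893251 / 164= 438373.48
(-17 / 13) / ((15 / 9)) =-51 / 65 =-0.78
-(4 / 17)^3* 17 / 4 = -16 / 289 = -0.06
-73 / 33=-2.21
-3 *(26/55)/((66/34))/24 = -221/7260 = -0.03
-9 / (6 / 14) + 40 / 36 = -179 / 9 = -19.89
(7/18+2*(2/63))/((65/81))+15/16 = 10929/7280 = 1.50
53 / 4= 13.25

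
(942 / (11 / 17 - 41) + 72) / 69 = 0.71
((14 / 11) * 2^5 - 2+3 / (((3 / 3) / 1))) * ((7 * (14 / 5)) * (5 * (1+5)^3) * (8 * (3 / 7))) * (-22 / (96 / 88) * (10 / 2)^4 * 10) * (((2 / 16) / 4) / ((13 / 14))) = -166995675000 / 13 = -12845821153.85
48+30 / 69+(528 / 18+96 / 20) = 28486 / 345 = 82.57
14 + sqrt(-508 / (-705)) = 2 * sqrt(89535) / 705 + 14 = 14.85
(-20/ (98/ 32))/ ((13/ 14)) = -7.03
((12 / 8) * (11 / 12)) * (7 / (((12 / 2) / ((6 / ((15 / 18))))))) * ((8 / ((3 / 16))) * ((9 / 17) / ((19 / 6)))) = 133056 / 1615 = 82.39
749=749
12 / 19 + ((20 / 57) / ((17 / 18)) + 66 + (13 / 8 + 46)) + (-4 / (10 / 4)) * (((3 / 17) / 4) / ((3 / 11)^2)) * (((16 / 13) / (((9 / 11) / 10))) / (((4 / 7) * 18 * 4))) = 932860273 / 8162856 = 114.28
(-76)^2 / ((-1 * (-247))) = 304 / 13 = 23.38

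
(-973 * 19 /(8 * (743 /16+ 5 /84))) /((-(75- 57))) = 129409 /46869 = 2.76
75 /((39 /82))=2050 /13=157.69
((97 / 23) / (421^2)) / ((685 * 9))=97 / 25131887595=0.00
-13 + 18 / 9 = -11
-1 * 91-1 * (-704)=613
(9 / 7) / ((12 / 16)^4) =256 / 63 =4.06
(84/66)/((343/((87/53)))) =174/28567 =0.01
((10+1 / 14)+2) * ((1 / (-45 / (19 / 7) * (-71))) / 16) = 3211 / 5009760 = 0.00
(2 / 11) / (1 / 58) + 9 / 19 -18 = -1459 / 209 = -6.98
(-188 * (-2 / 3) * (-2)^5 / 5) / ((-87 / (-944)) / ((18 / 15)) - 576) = 22716416 / 16310145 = 1.39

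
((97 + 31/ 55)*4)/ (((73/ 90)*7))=386352/ 5621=68.73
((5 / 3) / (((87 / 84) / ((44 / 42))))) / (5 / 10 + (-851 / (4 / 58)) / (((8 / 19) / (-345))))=7040 / 42222192633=0.00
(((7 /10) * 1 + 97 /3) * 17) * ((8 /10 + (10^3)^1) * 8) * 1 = 112403184 /25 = 4496127.36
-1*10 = -10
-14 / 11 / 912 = -7 / 5016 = -0.00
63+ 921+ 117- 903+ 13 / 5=1003 / 5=200.60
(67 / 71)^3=300763 / 357911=0.84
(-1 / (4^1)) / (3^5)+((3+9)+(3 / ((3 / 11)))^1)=22355 / 972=23.00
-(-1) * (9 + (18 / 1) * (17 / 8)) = 189 / 4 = 47.25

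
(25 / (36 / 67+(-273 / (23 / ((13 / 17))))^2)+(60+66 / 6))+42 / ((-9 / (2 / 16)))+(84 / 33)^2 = 31736462302933 / 411107462172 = 77.20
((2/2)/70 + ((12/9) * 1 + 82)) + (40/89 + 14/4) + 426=4796761/9345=513.30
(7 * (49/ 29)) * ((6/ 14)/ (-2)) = -147/ 58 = -2.53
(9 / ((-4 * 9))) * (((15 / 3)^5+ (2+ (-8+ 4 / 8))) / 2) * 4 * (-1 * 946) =2951047 / 2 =1475523.50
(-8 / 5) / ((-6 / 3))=4 / 5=0.80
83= 83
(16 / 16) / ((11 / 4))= 4 / 11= 0.36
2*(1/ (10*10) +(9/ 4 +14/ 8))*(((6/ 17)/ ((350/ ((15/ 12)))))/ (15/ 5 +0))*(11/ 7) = 4411/ 833000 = 0.01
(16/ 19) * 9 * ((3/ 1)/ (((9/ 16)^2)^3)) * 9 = 268435456/ 41553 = 6460.07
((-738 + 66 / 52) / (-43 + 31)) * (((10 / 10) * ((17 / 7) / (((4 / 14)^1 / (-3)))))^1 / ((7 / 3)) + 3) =-708735 / 1456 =-486.77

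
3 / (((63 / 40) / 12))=160 / 7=22.86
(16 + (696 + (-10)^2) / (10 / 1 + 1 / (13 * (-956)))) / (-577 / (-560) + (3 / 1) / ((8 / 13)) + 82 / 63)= 8554429440 / 644883731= 13.27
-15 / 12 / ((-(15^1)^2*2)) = 1 / 360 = 0.00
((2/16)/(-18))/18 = -1/2592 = -0.00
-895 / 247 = -3.62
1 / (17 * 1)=1 / 17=0.06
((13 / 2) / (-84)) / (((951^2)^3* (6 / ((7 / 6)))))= -13 / 639141244708141325664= -0.00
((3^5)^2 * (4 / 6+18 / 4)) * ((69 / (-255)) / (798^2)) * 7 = -1559331 / 1718360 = -0.91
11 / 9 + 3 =38 / 9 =4.22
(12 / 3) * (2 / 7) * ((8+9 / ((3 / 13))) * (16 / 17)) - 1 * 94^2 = -1045468 / 119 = -8785.45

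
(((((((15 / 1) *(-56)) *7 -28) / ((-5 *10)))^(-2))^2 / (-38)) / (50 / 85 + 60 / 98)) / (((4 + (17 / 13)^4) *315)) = -60692125 / 1177170706295245073664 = -0.00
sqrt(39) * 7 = 7 * sqrt(39) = 43.71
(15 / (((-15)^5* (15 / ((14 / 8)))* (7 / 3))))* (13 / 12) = -13 / 12150000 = -0.00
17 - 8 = 9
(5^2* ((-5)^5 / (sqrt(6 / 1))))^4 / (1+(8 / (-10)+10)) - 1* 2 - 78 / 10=931322574615478425661 / 9180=101451260851359305.63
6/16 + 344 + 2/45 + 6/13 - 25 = 1497043/4680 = 319.88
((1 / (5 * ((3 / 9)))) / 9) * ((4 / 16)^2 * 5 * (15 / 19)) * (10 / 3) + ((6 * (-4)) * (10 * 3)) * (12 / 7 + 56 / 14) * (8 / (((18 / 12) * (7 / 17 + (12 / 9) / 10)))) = -17860583675 / 443688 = -40254.83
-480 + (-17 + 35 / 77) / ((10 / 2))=-26582 / 55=-483.31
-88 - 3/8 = -707/8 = -88.38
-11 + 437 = 426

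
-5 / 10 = -1 / 2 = -0.50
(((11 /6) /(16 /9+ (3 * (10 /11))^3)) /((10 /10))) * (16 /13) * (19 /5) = 834537 /2147405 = 0.39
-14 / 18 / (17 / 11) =-77 / 153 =-0.50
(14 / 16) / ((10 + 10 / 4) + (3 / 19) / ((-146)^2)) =708757 / 10125106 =0.07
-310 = -310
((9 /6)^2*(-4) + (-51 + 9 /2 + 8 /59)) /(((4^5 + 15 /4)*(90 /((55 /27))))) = -71863 /58939407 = -0.00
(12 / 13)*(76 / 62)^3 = 658464 / 387283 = 1.70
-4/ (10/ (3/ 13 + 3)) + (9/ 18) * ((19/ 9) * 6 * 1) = 983/ 195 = 5.04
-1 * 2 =-2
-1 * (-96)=96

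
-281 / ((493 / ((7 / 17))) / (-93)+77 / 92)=16829652 / 720925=23.34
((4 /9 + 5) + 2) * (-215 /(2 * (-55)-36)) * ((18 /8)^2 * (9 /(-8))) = -1166805 /18688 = -62.44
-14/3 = -4.67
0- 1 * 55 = -55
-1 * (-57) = 57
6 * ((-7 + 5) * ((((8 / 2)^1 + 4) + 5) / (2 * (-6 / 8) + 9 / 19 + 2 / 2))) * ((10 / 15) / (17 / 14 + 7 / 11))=32032 / 15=2135.47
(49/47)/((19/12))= 588/893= 0.66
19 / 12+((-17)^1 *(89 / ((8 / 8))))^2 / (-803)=-27454771 / 9636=-2849.19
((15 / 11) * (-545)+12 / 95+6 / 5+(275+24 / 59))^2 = 827074099138816 / 3801339025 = 217574.41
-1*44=-44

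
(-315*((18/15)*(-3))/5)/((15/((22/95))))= 8316/2375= 3.50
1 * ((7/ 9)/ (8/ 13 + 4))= 91/ 540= 0.17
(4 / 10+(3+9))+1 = 13.40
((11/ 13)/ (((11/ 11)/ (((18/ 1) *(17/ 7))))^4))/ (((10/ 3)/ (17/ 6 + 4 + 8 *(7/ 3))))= 3689009983692/ 156065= 23637650.87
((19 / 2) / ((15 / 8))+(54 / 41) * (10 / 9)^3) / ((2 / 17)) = 323374 / 5535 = 58.42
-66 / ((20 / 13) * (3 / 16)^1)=-1144 / 5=-228.80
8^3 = 512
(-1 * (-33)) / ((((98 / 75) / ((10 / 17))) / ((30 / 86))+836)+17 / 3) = 16875 / 433654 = 0.04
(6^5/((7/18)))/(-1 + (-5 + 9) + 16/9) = 1259712/301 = 4185.09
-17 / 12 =-1.42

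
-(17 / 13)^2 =-289 / 169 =-1.71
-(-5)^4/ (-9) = 625/ 9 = 69.44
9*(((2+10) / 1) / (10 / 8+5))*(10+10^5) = 8640864 / 5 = 1728172.80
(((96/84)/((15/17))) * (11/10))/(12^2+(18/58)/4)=86768/8774325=0.01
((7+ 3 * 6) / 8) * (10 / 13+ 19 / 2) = 6675 / 208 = 32.09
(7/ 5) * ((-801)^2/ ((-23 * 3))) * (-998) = 1494074862/ 115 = 12991955.32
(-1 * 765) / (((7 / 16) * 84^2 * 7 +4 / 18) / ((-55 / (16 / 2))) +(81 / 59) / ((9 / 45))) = 22341825 / 91595501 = 0.24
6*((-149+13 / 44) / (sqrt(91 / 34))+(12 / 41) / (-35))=-19629*sqrt(3094) / 2002-72 / 1435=-545.42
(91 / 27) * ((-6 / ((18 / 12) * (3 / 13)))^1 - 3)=-5551 / 81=-68.53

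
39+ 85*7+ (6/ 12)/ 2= 2537/ 4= 634.25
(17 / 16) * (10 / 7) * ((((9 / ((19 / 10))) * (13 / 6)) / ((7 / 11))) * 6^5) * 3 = 531659700 / 931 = 571063.05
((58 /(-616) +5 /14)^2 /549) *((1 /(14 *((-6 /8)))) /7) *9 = -0.00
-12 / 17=-0.71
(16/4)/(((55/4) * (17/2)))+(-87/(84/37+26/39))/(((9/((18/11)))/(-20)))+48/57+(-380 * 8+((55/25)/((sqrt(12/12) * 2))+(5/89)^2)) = -134423484360713/45873600190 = -2930.30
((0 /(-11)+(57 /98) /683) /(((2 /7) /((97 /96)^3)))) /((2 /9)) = 0.01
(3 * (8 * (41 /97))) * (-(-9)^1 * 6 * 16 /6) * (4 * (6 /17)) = 3400704 /1649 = 2062.28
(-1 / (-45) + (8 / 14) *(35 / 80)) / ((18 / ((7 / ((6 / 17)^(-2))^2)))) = 686 / 417605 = 0.00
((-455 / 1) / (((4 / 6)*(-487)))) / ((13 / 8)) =420 / 487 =0.86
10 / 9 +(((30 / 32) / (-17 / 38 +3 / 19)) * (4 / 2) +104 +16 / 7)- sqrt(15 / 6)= 279749 / 2772- sqrt(10) / 2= 99.34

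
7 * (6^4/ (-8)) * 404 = -458136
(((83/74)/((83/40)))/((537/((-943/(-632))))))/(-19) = -4715/59646738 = -0.00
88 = 88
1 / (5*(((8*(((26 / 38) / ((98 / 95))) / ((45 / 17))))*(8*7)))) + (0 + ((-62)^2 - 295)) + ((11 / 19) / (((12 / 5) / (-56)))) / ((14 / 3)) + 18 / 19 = 3547.05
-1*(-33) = 33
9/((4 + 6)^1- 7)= 3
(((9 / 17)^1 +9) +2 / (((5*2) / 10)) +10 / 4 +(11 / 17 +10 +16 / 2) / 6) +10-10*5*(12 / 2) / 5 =-1676 / 51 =-32.86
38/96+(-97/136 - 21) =-17395/816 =-21.32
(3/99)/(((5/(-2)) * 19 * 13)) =-2/40755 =-0.00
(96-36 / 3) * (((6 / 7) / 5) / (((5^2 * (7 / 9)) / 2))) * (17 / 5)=22032 / 4375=5.04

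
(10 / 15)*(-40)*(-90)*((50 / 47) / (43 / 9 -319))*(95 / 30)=-855000 / 33229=-25.73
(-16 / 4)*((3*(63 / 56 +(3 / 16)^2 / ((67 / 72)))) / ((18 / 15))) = -12465 / 1072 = -11.63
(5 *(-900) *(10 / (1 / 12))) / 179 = -540000 / 179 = -3016.76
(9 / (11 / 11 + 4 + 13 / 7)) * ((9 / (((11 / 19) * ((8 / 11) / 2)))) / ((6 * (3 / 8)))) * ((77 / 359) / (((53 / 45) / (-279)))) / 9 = -140.78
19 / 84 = 0.23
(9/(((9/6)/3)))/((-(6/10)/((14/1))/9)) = -3780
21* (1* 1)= 21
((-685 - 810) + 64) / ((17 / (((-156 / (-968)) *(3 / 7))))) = -167427 / 28798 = -5.81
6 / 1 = 6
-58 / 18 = -29 / 9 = -3.22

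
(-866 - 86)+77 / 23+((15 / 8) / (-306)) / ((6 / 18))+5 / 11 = -65252433 / 68816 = -948.22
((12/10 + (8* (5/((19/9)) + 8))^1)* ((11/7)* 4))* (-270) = -2713392/19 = -142810.11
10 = 10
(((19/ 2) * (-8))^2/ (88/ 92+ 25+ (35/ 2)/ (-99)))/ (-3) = -461472/ 6179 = -74.68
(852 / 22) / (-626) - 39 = -134490 / 3443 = -39.06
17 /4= 4.25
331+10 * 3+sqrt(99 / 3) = sqrt(33)+361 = 366.74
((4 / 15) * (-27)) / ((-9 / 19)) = 76 / 5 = 15.20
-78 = -78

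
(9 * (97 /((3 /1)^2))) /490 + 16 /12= 2251 /1470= 1.53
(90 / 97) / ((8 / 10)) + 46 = 9149 / 194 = 47.16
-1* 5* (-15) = 75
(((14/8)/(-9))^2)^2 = 2401/1679616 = 0.00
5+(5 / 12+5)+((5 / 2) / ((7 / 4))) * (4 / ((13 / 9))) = 14.37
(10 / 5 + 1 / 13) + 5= 92 / 13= 7.08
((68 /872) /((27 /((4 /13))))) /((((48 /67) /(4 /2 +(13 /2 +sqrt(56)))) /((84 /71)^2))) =223244 * sqrt(14) /64287873 +948787 /64287873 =0.03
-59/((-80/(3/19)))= 177/1520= 0.12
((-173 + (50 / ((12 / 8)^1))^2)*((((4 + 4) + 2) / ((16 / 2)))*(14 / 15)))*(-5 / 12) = -295505 / 648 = -456.03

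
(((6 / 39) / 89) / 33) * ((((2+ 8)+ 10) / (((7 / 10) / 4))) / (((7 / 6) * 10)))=320 / 623623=0.00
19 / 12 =1.58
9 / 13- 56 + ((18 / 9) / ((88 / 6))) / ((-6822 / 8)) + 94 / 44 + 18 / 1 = -11437135 / 325182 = -35.17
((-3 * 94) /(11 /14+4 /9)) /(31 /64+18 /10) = -2274048 /22661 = -100.35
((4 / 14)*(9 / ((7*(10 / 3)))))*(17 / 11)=459 / 2695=0.17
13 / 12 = 1.08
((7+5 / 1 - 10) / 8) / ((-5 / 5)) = -1 / 4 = -0.25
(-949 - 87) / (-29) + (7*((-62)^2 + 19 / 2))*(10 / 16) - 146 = 7771437 / 464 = 16748.79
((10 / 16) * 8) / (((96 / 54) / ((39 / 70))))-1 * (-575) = 129151 / 224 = 576.57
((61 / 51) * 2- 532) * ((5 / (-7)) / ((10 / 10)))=135050 / 357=378.29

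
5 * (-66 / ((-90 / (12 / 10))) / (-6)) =-11 / 15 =-0.73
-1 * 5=-5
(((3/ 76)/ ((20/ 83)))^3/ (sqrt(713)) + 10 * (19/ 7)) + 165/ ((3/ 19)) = 15438249 * sqrt(713)/ 2503919104000 + 7505/ 7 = 1072.14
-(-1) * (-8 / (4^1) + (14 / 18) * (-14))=-116 / 9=-12.89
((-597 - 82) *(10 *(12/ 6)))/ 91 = -1940/ 13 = -149.23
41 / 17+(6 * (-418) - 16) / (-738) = 36583 / 6273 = 5.83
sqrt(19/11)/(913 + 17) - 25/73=-25/73 + sqrt(209)/10230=-0.34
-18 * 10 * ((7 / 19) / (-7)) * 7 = 1260 / 19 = 66.32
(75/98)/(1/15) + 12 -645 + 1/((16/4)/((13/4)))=-620.71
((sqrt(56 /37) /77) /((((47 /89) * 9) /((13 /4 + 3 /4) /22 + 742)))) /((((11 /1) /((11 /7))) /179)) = 260121368 * sqrt(518) /92794779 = 63.80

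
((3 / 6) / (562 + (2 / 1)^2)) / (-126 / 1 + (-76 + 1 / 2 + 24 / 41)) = -41 / 9324850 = -0.00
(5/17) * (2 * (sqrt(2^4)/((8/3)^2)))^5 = 295245/557056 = 0.53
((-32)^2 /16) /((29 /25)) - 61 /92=145431 /2668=54.51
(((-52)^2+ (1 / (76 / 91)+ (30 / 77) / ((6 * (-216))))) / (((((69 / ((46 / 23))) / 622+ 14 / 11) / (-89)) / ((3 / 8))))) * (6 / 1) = -4732355660657 / 11602920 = -407859.03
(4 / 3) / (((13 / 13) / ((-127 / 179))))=-508 / 537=-0.95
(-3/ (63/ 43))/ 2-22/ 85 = -4579/ 3570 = -1.28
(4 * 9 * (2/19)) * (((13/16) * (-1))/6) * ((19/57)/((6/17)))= -221/456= -0.48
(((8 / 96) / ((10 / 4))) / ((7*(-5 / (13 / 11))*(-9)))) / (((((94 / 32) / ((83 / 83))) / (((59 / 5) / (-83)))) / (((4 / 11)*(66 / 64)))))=-767 / 337924125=-0.00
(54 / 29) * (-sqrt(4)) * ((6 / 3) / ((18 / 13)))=-156 / 29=-5.38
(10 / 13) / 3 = 0.26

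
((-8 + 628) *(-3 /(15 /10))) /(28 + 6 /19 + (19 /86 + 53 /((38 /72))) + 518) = -1.92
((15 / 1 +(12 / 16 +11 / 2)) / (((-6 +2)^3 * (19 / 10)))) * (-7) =2975 / 2432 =1.22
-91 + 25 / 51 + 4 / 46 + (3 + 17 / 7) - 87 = -171.99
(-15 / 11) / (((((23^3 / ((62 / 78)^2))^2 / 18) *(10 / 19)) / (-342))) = 2000346486 / 46508583283019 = 0.00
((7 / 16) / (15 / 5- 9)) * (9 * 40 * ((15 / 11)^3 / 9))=-39375 / 5324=-7.40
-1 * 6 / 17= -6 / 17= -0.35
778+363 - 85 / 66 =75221 / 66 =1139.71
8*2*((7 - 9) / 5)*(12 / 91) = -384 / 455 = -0.84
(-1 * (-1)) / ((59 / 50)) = 50 / 59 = 0.85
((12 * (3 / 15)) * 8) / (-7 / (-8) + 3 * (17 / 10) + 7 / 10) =2.88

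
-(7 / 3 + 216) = -655 / 3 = -218.33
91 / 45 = 2.02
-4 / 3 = -1.33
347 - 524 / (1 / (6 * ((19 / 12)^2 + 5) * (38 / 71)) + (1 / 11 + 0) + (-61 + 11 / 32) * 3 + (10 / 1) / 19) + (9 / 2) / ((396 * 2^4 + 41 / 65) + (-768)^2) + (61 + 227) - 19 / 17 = 1099723847226086450383 / 1727028028131991230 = 636.77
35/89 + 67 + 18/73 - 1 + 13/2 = 73.14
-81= -81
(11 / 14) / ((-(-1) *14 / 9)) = 99 / 196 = 0.51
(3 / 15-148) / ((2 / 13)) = -9607 / 10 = -960.70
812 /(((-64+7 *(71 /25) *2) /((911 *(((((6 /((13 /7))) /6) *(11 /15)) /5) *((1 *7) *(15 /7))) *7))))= -996788870 /3939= -253056.33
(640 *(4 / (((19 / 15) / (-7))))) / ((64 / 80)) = -336000 / 19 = -17684.21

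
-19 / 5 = -3.80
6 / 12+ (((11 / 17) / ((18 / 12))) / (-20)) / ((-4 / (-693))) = -2201 / 680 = -3.24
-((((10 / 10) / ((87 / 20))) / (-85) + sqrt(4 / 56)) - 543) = 803101 / 1479 - sqrt(14) / 14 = 542.74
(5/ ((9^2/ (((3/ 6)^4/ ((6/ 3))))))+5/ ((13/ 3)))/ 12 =38945/ 404352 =0.10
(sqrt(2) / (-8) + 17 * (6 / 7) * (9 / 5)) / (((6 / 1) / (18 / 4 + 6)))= 45.59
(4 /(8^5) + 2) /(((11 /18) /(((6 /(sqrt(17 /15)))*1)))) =442395*sqrt(255) /382976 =18.45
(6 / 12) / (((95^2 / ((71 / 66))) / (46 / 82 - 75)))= -54173 / 12210825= -0.00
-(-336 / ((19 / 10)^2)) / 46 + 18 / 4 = 108327 / 16606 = 6.52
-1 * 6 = -6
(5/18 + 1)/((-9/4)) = -46/81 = -0.57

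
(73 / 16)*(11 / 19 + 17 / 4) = 26791 / 1216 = 22.03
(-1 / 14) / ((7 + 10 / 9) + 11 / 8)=-36 / 4781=-0.01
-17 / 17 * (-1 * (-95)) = -95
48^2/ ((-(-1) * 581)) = 2304/ 581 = 3.97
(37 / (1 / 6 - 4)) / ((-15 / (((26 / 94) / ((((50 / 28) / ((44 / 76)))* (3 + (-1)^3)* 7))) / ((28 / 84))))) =31746 / 2567375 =0.01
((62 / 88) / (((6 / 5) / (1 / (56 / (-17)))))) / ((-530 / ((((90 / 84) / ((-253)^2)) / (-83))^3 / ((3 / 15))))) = -2964375 / 214940411325455872176630895616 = -0.00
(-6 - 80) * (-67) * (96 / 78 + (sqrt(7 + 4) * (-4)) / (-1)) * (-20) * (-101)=186227840 / 13 + 46556960 * sqrt(11)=168737186.16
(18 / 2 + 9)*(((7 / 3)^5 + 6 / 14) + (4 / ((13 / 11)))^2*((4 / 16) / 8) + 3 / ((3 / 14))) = 48266717 / 31941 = 1511.12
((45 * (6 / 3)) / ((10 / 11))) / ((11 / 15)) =135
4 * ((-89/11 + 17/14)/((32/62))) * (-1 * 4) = 32829/154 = 213.18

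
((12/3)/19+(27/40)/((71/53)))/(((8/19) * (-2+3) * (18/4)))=0.38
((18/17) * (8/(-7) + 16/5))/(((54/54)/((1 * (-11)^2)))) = 156816/595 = 263.56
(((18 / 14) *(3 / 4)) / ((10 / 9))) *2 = 1.74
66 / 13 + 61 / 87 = 5.78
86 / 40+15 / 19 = 1117 / 380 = 2.94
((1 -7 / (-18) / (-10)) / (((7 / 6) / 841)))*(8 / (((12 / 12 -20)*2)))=-290986 / 1995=-145.86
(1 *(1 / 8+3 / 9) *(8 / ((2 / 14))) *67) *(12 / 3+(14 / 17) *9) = 1000846 / 51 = 19624.43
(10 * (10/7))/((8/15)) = 26.79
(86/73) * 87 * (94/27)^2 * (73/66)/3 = 11018492/24057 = 458.02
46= 46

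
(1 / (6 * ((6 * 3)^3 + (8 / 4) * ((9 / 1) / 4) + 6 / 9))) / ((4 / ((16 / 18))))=2 / 315207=0.00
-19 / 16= -1.19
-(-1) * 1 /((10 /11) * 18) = 11 /180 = 0.06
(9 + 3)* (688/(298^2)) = 2064/22201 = 0.09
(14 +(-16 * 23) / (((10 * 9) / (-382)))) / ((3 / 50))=709180 / 27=26265.93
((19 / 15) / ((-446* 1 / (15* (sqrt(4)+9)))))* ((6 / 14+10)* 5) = -76285 / 3122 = -24.43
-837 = -837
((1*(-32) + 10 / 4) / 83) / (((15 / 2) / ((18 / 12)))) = -59 / 830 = -0.07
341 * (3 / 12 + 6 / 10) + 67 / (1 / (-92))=-117483 / 20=-5874.15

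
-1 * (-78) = 78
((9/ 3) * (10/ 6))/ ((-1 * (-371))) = 5/ 371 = 0.01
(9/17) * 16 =144/17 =8.47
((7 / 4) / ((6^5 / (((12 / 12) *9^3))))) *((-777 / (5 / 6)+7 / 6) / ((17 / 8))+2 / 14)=-71.87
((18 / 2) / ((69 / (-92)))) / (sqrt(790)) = -6*sqrt(790) / 395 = -0.43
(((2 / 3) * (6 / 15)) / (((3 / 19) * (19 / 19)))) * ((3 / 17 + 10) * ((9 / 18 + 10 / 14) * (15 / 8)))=3287 / 84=39.13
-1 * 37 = -37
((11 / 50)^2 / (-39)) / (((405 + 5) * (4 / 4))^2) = -121 / 16389750000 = -0.00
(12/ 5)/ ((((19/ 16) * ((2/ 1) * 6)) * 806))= 8/ 38285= 0.00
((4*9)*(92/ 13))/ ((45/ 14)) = 5152/ 65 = 79.26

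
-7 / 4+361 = 1437 / 4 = 359.25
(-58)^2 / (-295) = -3364 / 295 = -11.40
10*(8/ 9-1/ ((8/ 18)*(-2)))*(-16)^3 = -742400/ 9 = -82488.89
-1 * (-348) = 348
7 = 7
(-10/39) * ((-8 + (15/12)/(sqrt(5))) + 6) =20/39-5 * sqrt(5)/78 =0.37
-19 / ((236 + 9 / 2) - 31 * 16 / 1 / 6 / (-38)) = -2166 / 27665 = -0.08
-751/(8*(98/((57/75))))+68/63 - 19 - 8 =-4700821/176400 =-26.65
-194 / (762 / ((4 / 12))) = -97 / 1143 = -0.08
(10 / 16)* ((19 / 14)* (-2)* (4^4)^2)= -778240 / 7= -111177.14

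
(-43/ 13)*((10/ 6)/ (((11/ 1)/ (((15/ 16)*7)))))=-7525/ 2288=-3.29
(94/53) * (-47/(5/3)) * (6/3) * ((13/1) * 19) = -6547476/265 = -24707.46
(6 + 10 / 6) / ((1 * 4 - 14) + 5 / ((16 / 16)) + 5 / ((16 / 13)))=-368 / 45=-8.18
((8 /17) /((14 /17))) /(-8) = -1 /14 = -0.07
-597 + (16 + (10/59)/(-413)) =-14157237/24367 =-581.00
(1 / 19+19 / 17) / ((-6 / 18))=-1134 / 323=-3.51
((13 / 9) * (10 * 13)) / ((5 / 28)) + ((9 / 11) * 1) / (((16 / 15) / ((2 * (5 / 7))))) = 5835899 / 5544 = 1052.65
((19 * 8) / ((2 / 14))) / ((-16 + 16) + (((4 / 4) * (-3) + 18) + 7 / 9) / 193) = 924084 / 71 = 13015.27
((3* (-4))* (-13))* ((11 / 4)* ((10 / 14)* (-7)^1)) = -2145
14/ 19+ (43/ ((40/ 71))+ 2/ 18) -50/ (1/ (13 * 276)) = -1226568137/ 6840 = -179322.83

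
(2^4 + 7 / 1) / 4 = 23 / 4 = 5.75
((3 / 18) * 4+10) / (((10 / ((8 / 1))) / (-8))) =-1024 / 15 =-68.27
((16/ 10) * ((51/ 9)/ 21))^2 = 18496/ 99225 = 0.19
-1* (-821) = 821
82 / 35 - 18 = -548 / 35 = -15.66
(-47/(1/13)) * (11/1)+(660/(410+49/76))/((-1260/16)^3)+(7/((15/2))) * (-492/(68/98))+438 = -7677647781362707/1105526549925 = -6944.79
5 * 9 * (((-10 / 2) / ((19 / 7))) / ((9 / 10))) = -1750 / 19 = -92.11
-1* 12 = -12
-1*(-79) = 79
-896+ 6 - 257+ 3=-1144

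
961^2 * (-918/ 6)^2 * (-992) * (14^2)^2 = -823860065084087808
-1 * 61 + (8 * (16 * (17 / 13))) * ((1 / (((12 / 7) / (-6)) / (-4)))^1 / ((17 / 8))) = 13543 / 13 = 1041.77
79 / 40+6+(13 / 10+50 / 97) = 37987 / 3880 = 9.79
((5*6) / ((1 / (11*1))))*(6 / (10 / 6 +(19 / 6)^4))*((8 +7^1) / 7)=38491200 / 927367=41.51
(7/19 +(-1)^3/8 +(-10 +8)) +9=1101/152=7.24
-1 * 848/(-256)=53/16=3.31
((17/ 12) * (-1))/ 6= -0.24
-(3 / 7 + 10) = -73 / 7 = -10.43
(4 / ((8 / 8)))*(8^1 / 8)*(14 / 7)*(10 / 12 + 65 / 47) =2500 / 141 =17.73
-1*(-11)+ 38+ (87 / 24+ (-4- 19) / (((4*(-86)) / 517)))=14997 / 172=87.19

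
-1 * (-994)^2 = -988036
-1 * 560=-560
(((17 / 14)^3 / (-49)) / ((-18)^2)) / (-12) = 0.00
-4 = -4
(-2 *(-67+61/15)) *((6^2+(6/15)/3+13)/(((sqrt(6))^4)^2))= 86966/18225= 4.77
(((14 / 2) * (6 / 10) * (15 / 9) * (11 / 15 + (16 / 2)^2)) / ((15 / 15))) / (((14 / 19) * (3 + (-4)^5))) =-18449 / 30630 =-0.60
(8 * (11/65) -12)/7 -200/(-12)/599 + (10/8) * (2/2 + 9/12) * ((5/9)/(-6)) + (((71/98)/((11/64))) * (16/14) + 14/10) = 114783819599/25384623264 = 4.52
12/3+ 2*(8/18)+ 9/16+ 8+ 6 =2801/144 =19.45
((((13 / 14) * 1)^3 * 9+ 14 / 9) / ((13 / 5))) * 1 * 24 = 1081865 / 13377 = 80.88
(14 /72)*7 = 49 /36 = 1.36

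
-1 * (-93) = 93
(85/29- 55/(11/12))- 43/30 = -50897/870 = -58.50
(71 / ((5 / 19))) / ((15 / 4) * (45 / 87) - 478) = -156484 / 276115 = -0.57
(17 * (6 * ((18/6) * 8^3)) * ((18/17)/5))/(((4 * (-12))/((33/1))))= -114048/5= -22809.60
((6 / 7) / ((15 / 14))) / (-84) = -1 / 105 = -0.01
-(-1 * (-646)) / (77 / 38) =-24548 / 77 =-318.81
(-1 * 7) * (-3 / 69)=0.30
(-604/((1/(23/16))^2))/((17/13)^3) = -175494163/314432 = -558.13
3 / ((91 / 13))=3 / 7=0.43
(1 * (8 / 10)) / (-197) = -4 / 985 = -0.00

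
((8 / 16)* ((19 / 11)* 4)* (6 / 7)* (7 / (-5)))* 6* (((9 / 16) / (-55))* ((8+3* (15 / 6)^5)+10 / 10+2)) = 77.32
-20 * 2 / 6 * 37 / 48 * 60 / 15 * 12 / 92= -185 / 69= -2.68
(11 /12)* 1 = 11 /12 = 0.92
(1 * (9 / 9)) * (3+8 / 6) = 4.33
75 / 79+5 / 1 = 470 / 79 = 5.95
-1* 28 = -28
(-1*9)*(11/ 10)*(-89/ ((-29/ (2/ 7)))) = -8811/ 1015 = -8.68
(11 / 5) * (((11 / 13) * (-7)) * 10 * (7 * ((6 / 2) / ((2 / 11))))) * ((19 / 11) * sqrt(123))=-337953 * sqrt(123) / 13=-288313.85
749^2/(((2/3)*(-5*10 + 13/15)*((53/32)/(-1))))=403920720/39061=10340.77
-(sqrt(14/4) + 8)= -9.87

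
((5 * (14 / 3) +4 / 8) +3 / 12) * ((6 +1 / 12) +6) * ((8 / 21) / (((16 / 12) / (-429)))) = -5992415 / 168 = -35669.14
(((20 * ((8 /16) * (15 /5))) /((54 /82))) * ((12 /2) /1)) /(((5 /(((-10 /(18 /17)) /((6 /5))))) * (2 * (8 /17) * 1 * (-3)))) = 296225 /1944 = 152.38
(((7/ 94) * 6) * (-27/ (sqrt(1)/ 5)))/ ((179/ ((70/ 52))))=-99225/ 218738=-0.45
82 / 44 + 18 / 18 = 63 / 22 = 2.86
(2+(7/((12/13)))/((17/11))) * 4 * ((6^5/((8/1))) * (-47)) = -21456252/17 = -1262132.47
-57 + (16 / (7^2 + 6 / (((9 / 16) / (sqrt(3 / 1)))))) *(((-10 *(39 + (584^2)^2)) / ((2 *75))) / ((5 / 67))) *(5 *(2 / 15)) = -488801175788801 / 18537 + 319217093702656 *sqrt(3) / 55611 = -16426665631.42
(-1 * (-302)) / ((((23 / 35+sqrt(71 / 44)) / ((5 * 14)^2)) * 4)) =-13103629000 / 63699+906377500 * sqrt(781) / 63699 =191939.25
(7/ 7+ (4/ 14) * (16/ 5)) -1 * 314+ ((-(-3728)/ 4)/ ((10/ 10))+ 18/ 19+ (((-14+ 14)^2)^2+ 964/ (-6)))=460.19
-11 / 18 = -0.61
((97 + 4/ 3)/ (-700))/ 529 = -59/ 222180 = -0.00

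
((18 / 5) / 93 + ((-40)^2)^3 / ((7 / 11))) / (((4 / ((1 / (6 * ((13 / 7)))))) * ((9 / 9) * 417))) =3491840000021 / 10083060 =346307.57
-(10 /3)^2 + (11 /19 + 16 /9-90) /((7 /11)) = -25451 /171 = -148.84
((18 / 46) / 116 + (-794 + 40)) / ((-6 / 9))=1130.99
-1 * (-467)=467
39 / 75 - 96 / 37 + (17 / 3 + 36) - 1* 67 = -76057 / 2775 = -27.41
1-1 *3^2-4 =-12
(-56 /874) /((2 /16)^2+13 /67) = -120064 /392863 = -0.31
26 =26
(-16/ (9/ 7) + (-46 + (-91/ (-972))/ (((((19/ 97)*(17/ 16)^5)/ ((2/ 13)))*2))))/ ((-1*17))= 382953377390/ 111443156073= 3.44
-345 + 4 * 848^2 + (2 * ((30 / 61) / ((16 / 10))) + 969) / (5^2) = 8772134843 / 3050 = 2876109.78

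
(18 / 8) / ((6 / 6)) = 9 / 4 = 2.25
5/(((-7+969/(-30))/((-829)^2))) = -87435.24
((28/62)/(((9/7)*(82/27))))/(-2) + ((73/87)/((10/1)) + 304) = 168091459/552885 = 304.03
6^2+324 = 360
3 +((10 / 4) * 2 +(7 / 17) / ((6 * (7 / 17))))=49 / 6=8.17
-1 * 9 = -9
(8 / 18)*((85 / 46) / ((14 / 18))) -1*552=-88702 / 161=-550.94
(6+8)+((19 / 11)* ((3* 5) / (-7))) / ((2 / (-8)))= 28.81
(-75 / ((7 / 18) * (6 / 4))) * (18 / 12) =-1350 / 7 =-192.86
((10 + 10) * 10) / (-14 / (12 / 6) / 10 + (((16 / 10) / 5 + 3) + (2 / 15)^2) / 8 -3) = -360000 / 5909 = -60.92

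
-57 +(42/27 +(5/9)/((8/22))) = -647/12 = -53.92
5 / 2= 2.50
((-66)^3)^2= 82653950016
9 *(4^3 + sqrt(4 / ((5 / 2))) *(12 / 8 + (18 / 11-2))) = 45 *sqrt(10) / 11 + 576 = 588.94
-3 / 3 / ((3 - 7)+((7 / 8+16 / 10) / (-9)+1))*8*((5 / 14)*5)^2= 50000 / 6419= 7.79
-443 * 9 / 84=-1329 / 28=-47.46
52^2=2704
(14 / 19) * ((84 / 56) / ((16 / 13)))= 273 / 304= 0.90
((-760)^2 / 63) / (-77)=-577600 / 4851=-119.07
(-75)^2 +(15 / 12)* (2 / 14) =157505 / 28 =5625.18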